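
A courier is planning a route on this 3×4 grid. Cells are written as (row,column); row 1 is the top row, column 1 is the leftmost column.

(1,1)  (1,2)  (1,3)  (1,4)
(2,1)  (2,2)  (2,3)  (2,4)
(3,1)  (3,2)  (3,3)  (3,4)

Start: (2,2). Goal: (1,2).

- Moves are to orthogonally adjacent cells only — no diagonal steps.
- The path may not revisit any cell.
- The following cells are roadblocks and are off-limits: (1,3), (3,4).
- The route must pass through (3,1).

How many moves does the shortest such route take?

5

Any route passes through (3,1) somewhere between (2,2) and (1,2). Summing Manhattan distances along the two legs ((2,2) → (3,1) → (1,2)) gives a lower bound of 2 + 3 = 5 moves.
A route of 5 moves achieves this: (2,2) → (3,2) → (3,1) → (2,1) → (1,1) → (1,2).
Since 5 matches the lower bound, it is optimal.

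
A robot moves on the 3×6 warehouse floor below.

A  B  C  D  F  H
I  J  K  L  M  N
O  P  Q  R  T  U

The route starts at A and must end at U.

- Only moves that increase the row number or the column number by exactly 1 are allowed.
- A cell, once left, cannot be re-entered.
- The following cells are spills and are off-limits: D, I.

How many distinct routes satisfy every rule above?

A right/down-only route from A to U makes exactly 2 down-moves and 5 right-moves in some order.
With no other constraints that would be C(7,2) = 21 routes.
Subtract routes through each blocked cell (inclusion–exclusion for overlaps): − through D: 6 − through I: 6 → 9.
That gives 9 routes.

9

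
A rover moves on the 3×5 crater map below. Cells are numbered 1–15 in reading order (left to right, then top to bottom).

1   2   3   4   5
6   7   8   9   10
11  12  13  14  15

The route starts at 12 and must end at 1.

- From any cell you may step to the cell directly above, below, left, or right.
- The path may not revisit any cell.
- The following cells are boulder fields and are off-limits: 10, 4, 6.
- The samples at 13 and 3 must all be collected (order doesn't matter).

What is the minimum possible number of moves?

Any route passes through 13 and 3 in some order between 12 and 1. Summing Manhattan distances along each leg and taking the cheapest ordering (12 → 13 → 3 → 1) gives a lower bound of 1 + 2 + 2 = 5 moves.
A route of 5 moves achieves this: 12 → 13 → 8 → 3 → 2 → 1.
Since 5 matches the lower bound, it is optimal.

5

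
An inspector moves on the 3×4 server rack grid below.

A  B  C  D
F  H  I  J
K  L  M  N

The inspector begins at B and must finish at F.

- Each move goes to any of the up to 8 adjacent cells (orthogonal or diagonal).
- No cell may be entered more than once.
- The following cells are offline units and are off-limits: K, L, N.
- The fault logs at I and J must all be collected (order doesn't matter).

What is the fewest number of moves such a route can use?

5

Any route passes through I and J in some order between B and F. Summing Chebyshev distances along each leg and taking the cheapest ordering (B → J → I → F) gives a lower bound of 2 + 1 + 2 = 5 moves.
A route of 5 moves achieves this: B → C → J → I → H → F.
Since 5 matches the lower bound, it is optimal.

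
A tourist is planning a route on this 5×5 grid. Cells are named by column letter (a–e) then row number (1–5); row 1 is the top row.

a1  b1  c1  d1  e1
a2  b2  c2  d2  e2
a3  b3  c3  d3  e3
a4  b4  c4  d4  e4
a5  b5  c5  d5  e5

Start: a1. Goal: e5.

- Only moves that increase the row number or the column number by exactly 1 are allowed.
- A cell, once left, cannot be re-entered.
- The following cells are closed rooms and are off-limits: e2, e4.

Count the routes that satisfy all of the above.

35

A right/down-only route from a1 to e5 makes exactly 4 down-moves and 4 right-moves in some order.
With no other constraints that would be C(8,4) = 70 routes.
Subtract routes through each blocked cell (inclusion–exclusion for overlaps): − through e2: 5 − through e4: 35 + through e2&e4: 5 → 35.
That gives 35 routes.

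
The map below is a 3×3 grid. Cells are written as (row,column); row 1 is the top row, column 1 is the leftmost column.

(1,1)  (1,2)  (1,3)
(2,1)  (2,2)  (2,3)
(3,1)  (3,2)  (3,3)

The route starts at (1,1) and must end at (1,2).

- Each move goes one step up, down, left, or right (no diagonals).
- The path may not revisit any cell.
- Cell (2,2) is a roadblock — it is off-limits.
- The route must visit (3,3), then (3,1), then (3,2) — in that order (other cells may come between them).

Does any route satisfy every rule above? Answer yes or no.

Ignoring the required order, 1 revisit-free route from (1,1) to (1,2) passes through all of (3,3), (3,1), and (3,2); the waypoint orders that occur are (3,1) → (3,2) → (3,3) (1) — never (3,3) → (3,1) → (3,2).

no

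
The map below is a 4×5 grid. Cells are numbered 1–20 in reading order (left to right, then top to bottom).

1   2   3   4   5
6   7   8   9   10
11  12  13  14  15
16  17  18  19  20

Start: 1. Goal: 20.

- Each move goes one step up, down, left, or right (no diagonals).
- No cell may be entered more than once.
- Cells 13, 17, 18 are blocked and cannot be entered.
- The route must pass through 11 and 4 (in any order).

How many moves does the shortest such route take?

11

Any route passes through 11 and 4 in some order between 1 and 20. Summing Manhattan distances along each leg and taking the cheapest ordering (1 → 11 → 4 → 20) gives a lower bound of 2 + 5 + 4 = 11 moves.
A route of 11 moves achieves this: 1 → 6 → 11 → 12 → 7 → 2 → 3 → 4 → 9 → 14 → 19 → 20.
Since 11 matches the lower bound, it is optimal.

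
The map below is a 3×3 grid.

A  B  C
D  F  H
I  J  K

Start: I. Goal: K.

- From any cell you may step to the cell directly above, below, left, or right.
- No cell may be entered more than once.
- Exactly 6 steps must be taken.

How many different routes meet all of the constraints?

Need simple routes of exactly 6 moves from I to K (Manhattan distance 2, so 2 moves are spent on a detour and 2 undoing it).
Enumerating: I D A B F J K | I D A B F H K | I D A B C H K | I D F B C H K | I J F B C H K.
That gives 5 routes.

5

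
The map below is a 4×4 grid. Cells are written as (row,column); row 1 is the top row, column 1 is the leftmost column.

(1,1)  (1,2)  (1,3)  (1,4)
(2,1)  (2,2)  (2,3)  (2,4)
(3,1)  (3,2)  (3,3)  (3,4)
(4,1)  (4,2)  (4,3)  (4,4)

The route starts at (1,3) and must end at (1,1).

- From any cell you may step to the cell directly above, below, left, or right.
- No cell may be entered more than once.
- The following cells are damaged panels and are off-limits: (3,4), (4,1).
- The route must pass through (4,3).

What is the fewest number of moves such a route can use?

8

Any route passes through (4,3) somewhere between (1,3) and (1,1). Summing Manhattan distances along the two legs ((1,3) → (4,3) → (1,1)) gives a lower bound of 3 + 5 = 8 moves.
A route of 8 moves achieves this: (1,3) → (2,3) → (3,3) → (4,3) → (4,2) → (3,2) → (2,2) → (1,2) → (1,1).
Since 8 matches the lower bound, it is optimal.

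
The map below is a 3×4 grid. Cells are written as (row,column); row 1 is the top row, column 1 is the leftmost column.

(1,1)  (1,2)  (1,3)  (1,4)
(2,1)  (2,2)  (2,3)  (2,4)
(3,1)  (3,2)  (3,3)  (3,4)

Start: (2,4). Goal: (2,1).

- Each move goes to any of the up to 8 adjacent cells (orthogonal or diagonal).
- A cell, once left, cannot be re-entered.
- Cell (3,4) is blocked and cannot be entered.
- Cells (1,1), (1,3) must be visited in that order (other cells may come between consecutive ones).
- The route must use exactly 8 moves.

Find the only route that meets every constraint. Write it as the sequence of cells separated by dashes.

(2,4) - (3,3) - (2,2) - (1,1) - (1,2) - (1,3) - (2,3) - (3,2) - (2,1)

The waypoints must appear in the order (1,1), (1,3), with no cell reused.
Route from (2,4): down-left to (3,3), 2× up-left (reaching (1,1)), 2× right (reaching (1,3)), down to (2,3), down-left to (3,2), up-left to (2,1) — 8 moves in all.
Check: order respected ((1,1) at step 3, (1,3) at step 5); 8 moves as required.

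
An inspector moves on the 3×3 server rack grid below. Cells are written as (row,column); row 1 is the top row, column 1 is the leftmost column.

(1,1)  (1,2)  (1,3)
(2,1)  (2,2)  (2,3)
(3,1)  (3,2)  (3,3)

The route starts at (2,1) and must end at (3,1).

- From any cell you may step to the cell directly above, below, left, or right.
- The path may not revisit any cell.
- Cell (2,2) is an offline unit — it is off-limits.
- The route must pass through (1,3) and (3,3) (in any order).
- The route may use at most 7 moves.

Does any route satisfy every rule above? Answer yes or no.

One route that works: (2,1) → (1,1) → (1,2) → (1,3) → (2,3) → (3,3) → (3,2) → (3,1).

yes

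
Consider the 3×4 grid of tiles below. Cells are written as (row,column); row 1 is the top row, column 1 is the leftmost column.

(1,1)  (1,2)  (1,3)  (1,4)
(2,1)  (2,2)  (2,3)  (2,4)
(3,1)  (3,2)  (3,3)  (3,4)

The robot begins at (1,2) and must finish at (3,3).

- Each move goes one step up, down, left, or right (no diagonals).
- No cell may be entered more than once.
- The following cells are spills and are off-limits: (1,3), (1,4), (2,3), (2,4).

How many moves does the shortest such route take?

The Manhattan distance from (1,2) to (3,3) is |1−3| + |2−3| = 3, so at least 3 moves are needed.
A route of 3 moves achieves this: (1,2) → (2,2) → (3,2) → (3,3).
Since 3 matches the lower bound, it is optimal.

3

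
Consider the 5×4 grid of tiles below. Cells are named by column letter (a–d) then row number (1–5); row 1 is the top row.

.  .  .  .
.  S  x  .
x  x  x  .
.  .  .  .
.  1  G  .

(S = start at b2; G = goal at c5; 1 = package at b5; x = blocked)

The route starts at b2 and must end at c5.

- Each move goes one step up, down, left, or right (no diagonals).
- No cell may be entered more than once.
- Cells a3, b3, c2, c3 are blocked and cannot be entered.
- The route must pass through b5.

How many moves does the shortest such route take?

10

Any route passes through b5 somewhere between b2 and c5. Summing Manhattan distances along the two legs (b2 → b5 → c5) gives a lower bound of 3 + 1 = 4 moves.
That bound ignores the blocked cells. Measuring each leg by the fewest moves that actually steer around them (b2→b5: 9; b5→c5: 1) raises the lower bound to 10.
A route of 10 moves exists: b2 → b1 → c1 → d1 → d2 → d3 → d4 → c4 → b4 → b5 → c5.
Since 10 matches that lower bound, it is optimal.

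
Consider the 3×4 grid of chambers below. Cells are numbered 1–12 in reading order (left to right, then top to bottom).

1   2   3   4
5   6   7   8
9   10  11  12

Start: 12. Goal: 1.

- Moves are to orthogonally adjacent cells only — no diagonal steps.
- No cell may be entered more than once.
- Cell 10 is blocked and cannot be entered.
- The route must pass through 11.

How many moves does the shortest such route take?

5

Any route passes through 11 somewhere between 12 and 1. Summing Manhattan distances along the two legs (12 → 11 → 1) gives a lower bound of 1 + 4 = 5 moves.
A route of 5 moves achieves this: 12 → 11 → 7 → 3 → 2 → 1.
Since 5 matches the lower bound, it is optimal.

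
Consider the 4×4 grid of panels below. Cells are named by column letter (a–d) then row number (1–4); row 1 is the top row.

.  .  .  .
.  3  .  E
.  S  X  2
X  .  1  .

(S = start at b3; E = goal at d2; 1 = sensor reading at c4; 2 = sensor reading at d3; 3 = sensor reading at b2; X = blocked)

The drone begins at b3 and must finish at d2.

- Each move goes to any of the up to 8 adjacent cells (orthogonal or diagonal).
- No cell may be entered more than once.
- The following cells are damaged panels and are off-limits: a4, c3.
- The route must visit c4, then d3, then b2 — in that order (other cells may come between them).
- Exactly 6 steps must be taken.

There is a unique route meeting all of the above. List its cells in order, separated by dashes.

The waypoints must appear in the order c4, d3, b2, with no cell reused.
Route from b3: down-right to c4, up-right to d3, up-left to c2, left to b2, up-right to c1, down-right to d2 — 6 moves in all.
Check: order respected (1 at step 1, 2 at step 2, 3 at step 4); 6 moves as required.

b3 - c4 - d3 - c2 - b2 - c1 - d2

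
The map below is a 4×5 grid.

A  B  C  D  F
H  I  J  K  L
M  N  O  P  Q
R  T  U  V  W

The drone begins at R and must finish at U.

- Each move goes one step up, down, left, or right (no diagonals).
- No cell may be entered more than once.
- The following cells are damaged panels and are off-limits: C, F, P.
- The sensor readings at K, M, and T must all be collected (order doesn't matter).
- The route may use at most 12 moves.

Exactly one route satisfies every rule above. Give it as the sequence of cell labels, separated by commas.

R, T, N, M, H, I, J, K, L, Q, W, V, U

The 12-move cap with required stops at K, M, T leaves no slack for detours.
Route from R: right 1 to T, up 1 to N, left 1 to M, up 1 to H, right 4 to L, down 2 to W, left 2 to U — 12 moves in all.
Check: all required cells visited; 12 ≤ 12 moves.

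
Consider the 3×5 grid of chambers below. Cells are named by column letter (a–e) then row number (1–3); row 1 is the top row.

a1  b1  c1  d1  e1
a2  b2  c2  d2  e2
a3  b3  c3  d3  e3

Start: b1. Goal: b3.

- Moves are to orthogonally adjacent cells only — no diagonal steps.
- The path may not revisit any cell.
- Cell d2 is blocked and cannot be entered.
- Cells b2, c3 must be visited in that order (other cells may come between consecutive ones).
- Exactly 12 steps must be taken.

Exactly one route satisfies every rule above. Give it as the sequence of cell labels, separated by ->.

The waypoints must appear in the order b2, c3, with no cell reused.
Route from b1: left 1 to a1, down 1 to a2, right 2 to c2, up 1 to c1, right 2 to e1, down 2 to e3, left 3 to b3 — 12 moves in all.
Check: order respected (b2 at step 3, c3 at step 11); 12 moves as required.

b1 -> a1 -> a2 -> b2 -> c2 -> c1 -> d1 -> e1 -> e2 -> e3 -> d3 -> c3 -> b3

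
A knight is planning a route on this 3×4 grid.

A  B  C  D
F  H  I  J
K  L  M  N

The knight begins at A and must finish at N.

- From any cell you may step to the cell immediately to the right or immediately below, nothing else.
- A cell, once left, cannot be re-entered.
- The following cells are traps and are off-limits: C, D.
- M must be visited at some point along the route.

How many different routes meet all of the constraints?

5

A right/down-only route from A to N makes exactly 2 down-moves and 3 right-moves in some order.
With no other constraints that would be C(5,2) = 10 routes.
Split at M and multiply the segment counts (each segment already excludes blocked cells): A→M: 5; M→N: 1; product = 5.
That gives 5 routes.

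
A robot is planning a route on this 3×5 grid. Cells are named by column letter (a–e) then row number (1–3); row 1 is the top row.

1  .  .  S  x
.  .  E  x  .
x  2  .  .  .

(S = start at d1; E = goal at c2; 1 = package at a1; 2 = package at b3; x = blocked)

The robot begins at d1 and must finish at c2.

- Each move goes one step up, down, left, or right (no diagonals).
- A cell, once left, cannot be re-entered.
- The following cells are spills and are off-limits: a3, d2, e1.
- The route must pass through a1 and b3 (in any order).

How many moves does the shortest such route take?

Any route passes through a1 and b3 in some order between d1 and c2. Summing Manhattan distances along each leg and taking the cheapest ordering (d1 → a1 → b3 → c2) gives a lower bound of 3 + 3 + 2 = 8 moves.
A route of 8 moves achieves this: d1 → c1 → b1 → a1 → a2 → b2 → b3 → c3 → c2.
Since 8 matches the lower bound, it is optimal.

8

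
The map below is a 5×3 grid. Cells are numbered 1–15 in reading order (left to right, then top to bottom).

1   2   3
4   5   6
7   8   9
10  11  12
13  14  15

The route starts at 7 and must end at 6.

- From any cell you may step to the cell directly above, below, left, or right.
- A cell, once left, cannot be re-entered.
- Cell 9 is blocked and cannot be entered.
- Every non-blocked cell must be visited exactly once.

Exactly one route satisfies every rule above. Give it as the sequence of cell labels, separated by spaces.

Need to visit all 14 open cells exactly once, starting at 7 and ending at 6.
Cell 3 has only two open neighbours (6 and 2), so the path must pass straight through it: one of those is the cell it's entered from and the other is where it exits.
Route from 7: 2× down (reaching 13), 2× right (reaching 15), up to 12, left to 11, 2× up (reaching 5), left to 4, up to 1, 2× right (reaching 3), down to 6 — 13 moves in all.
Check: all 14 open cells covered.

7 10 13 14 15 12 11 8 5 4 1 2 3 6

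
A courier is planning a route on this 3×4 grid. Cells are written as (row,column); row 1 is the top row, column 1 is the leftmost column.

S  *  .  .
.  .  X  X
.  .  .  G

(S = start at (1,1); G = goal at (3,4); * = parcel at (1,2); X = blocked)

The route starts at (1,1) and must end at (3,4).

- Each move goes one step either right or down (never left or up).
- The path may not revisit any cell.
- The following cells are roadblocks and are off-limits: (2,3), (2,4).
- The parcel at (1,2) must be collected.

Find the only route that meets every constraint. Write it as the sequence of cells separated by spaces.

(1,1) (1,2) (2,2) (3,2) (3,3) (3,4)

Moves only go right or down, so the column and row indices never decrease.
Route from (1,1): right 1 to (1,2), down 2 to (3,2), right 2 to (3,4) — 5 moves in all.
Check: all required cells visited.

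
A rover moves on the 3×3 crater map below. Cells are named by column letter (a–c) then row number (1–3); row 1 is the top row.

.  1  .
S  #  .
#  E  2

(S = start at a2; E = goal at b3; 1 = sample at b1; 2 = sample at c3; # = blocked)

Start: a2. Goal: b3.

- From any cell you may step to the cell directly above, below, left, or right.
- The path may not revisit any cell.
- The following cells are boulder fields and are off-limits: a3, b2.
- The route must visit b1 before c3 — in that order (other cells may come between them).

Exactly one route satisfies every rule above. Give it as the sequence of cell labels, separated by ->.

a2 -> a1 -> b1 -> c1 -> c2 -> c3 -> b3

The waypoints must appear in the order b1, c3, with no cell reused.
Route from a2: up 1 to a1, right 2 to c1, down 2 to c3, left 1 to b3 — 6 moves in all.
Check: order respected (1 at step 2, 2 at step 5).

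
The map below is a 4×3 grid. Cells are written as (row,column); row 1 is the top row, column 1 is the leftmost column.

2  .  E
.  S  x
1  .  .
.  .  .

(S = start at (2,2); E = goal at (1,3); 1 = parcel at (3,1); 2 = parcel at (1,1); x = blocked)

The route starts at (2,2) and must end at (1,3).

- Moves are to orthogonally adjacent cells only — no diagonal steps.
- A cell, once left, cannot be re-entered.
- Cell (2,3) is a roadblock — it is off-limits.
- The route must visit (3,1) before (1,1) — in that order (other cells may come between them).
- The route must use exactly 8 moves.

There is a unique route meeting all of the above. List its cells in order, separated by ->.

(2,2) -> (3,2) -> (4,2) -> (4,1) -> (3,1) -> (2,1) -> (1,1) -> (1,2) -> (1,3)

The waypoints must appear in the order (3,1), (1,1), with no cell reused.
Route from (2,2): down 2 to (4,2), left 1 to (4,1), up 3 to (1,1), right 2 to (1,3) — 8 moves in all.
Check: order respected (1 at step 4, 2 at step 6); 8 moves as required.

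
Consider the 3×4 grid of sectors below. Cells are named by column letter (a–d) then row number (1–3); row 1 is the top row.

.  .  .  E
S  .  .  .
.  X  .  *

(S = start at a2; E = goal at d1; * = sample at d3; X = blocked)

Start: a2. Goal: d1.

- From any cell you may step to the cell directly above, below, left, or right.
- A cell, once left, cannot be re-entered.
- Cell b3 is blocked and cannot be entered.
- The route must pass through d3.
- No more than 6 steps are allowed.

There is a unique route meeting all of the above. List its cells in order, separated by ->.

a2 -> b2 -> c2 -> c3 -> d3 -> d2 -> d1

Any route must reach d3 and still end at d1 within 6 moves, so the order of the required stops is forced.
Route from a2: 2× right (reaching c2), down to c3, right to d3, 2× up (reaching d1) — 6 moves in all.
Check: all required cells visited; 6 ≤ 6 moves.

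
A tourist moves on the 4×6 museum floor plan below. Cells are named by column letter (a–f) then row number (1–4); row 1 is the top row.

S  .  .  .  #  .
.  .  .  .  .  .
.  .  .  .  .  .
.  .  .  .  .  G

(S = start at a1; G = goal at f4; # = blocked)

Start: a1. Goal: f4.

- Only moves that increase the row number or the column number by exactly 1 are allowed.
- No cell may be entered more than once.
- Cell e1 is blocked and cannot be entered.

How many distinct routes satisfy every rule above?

52

A right/down-only route from a1 to f4 makes exactly 3 down-moves and 5 right-moves in some order.
With no other constraints that would be C(8,3) = 56 routes.
Subtract routes through each blocked cell (inclusion–exclusion for overlaps): − through e1: 4 → 52.
That gives 52 routes.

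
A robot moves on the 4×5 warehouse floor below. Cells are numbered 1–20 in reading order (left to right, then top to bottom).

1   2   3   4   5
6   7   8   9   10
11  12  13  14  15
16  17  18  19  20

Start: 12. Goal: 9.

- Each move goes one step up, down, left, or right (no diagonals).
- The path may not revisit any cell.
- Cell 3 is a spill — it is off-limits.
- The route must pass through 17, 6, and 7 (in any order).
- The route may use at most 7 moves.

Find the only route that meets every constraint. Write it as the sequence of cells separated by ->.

12 -> 17 -> 16 -> 11 -> 6 -> 7 -> 8 -> 9

The 7-move cap with required stops at 17, 6, 7 leaves no slack for detours.
Route from 12: down 1 to 17, left 1 to 16, up 2 to 6, right 3 to 9 — 7 moves in all.
Check: all required cells visited; 7 ≤ 7 moves.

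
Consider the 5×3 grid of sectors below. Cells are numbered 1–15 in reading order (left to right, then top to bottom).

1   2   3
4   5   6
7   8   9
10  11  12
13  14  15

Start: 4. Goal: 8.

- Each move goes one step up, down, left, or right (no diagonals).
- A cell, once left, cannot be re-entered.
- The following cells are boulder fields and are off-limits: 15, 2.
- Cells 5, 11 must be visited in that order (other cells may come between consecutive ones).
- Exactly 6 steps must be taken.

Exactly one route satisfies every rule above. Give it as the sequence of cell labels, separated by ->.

4 -> 5 -> 6 -> 9 -> 12 -> 11 -> 8

The waypoints must appear in the order 5, 11, with no cell reused.
Route from 4: 2× right (reaching 6), 2× down (reaching 12), left to 11, up to 8 — 6 moves in all.
Check: order respected (5 at step 1, 11 at step 5); 6 moves as required.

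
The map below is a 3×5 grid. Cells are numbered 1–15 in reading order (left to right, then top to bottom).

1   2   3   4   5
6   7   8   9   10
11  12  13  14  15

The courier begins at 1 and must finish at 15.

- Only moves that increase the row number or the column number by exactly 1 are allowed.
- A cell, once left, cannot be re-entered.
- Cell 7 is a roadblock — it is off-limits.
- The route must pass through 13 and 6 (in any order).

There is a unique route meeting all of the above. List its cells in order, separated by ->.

1 -> 6 -> 11 -> 12 -> 13 -> 14 -> 15

Moves only go right or down, so the column and row indices never decrease.
Route from 1: 2× down (reaching 11), 4× right (reaching 15) — 6 moves in all.
Check: all required cells visited.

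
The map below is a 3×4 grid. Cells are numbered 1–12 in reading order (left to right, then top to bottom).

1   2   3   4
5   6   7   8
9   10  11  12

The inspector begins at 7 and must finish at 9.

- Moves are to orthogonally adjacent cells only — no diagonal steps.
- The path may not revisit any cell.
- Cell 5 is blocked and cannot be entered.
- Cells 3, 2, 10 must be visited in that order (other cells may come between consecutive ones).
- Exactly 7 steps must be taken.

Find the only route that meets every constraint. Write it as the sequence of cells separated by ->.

The waypoints must appear in the order 3, 2, 10, with no cell reused.
Route from 7: right 1 to 8, up 1 to 4, left 2 to 2, down 2 to 10, left 1 to 9 — 7 moves in all.
Check: order respected (3 at step 3, 2 at step 4, 10 at step 6); 7 moves as required.

7 -> 8 -> 4 -> 3 -> 2 -> 6 -> 10 -> 9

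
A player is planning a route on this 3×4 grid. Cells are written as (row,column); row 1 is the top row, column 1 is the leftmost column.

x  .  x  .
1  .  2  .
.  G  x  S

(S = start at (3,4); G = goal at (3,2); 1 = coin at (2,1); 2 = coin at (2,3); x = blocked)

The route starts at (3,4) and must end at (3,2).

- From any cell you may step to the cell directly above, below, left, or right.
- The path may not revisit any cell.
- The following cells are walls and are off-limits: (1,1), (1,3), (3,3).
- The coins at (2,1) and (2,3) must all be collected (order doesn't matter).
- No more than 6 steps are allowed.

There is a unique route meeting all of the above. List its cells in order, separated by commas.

Any route must reach (2,1) and (2,3) and still end at (3,2) within 6 moves, so the order of the required stops is forced.
Route from (3,4): up to (2,4), 3× left (reaching (2,1)), down to (3,1), right to (3,2) — 6 moves in all.
Check: all required cells visited; 6 ≤ 6 moves.

(3,4), (2,4), (2,3), (2,2), (2,1), (3,1), (3,2)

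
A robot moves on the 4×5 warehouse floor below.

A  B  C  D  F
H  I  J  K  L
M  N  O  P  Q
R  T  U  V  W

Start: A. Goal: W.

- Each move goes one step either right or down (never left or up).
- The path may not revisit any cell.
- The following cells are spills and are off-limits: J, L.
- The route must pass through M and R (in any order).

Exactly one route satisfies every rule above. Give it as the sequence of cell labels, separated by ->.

A -> H -> M -> R -> T -> U -> V -> W

Moves only go right or down, so the column and row indices never decrease.
Route from A: 3× down (reaching R), 4× right (reaching W) — 7 moves in all.
Check: all required cells visited.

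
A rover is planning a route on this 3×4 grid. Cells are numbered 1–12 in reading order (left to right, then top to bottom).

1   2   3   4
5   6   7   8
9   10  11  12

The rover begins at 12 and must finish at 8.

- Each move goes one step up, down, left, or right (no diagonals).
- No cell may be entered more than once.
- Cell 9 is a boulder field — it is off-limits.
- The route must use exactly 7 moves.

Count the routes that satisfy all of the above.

4

Need simple routes of exactly 7 moves from 12 to 8 (Manhattan distance 1, so 3 moves are spent on a detour and 3 undoing it).
Enumerating: 12 11 7 6 2 3 4 8 | 12 11 10 6 2 3 7 8 | 12 11 10 6 2 3 4 8 | 12 11 10 6 7 3 4 8.
That gives 4 routes.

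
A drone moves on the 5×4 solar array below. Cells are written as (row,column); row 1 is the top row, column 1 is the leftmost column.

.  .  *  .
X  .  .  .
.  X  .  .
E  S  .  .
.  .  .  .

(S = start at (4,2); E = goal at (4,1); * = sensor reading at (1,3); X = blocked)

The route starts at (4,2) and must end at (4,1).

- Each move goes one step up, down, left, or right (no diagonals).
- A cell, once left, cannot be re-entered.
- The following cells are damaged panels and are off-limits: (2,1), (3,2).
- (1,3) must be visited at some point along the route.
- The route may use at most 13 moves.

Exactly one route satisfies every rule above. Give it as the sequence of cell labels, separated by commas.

(4,2), (4,3), (3,3), (2,3), (1,3), (1,4), (2,4), (3,4), (4,4), (5,4), (5,3), (5,2), (5,1), (4,1)

Any route must reach (1,3) and still end at (4,1) within 13 moves, so the order of the required stops is forced.
Route from (4,2): right 1 to (4,3), up 3 to (1,3), right 1 to (1,4), down 4 to (5,4), left 3 to (5,1), up 1 to (4,1) — 13 moves in all.
Check: all required cells visited; 13 ≤ 13 moves.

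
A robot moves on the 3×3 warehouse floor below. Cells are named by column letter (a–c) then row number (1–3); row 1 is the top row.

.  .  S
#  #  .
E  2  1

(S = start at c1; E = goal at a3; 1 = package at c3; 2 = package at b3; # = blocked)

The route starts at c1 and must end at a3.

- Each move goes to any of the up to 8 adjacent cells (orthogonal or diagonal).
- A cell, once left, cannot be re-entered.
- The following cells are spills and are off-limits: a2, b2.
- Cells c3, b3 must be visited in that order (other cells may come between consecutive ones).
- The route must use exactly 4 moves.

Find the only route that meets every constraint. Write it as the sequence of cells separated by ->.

c1 -> c2 -> c3 -> b3 -> a3

The waypoints must appear in the order c3, b3, with no cell reused.
Route from c1: 2× down (reaching c3), 2× left (reaching a3) — 4 moves in all.
Check: order respected (1 at step 2, 2 at step 3); 4 moves as required.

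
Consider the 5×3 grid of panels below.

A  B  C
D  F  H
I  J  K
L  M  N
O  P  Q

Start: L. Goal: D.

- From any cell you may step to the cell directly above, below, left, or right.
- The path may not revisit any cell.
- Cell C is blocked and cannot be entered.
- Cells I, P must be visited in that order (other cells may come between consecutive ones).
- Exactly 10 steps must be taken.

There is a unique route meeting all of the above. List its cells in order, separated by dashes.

The waypoints must appear in the order I, P, with no cell reused.
Route from L: up to I, right to J, 2× down (reaching P), right to Q, 3× up (reaching H), 2× left (reaching D) — 10 moves in all.
Check: order respected (I at step 1, P at step 4); 10 moves as required.

L - I - J - M - P - Q - N - K - H - F - D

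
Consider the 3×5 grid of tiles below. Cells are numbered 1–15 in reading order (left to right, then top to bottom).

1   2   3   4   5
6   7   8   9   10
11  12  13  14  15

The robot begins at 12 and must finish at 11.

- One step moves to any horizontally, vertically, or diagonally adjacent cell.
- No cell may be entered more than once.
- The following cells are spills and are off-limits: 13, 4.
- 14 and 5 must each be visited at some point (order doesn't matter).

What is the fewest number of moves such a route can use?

8

Any route passes through 14 and 5 in some order between 12 and 11. Summing Chebyshev distances along each leg and taking the cheapest ordering (12 → 14 → 5 → 11) gives a lower bound of 2 + 2 + 4 = 8 moves.
A route of 8 moves achieves this: 12 → 8 → 14 → 10 → 5 → 9 → 3 → 7 → 11.
Since 8 matches the lower bound, it is optimal.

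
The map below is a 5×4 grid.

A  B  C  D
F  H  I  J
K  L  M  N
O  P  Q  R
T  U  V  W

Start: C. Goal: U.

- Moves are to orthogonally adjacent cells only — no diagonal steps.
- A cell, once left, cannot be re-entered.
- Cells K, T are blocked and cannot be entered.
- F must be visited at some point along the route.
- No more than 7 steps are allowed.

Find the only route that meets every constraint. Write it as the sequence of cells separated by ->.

C -> B -> A -> F -> H -> L -> P -> U

The 7-move cap with required stops at F leaves no slack for detours.
Route from C: left 2 to A, down 1 to F, right 1 to H, down 3 to U — 7 moves in all.
Check: all required cells visited; 7 ≤ 7 moves.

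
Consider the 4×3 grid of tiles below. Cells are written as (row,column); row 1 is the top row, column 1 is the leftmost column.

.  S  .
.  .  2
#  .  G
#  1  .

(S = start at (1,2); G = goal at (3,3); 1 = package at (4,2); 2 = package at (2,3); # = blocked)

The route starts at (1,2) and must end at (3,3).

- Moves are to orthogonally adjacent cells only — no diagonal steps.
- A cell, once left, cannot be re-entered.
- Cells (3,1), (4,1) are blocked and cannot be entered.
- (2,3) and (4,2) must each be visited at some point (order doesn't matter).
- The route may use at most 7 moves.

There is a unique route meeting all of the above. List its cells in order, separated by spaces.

(1,2) (1,3) (2,3) (2,2) (3,2) (4,2) (4,3) (3,3)

The 7-move cap with required stops at (2,3), (4,2) leaves no slack for detours.
Route from (1,2): right 1 to (1,3), down 1 to (2,3), left 1 to (2,2), down 2 to (4,2), right 1 to (4,3), up 1 to (3,3) — 7 moves in all.
Check: all required cells visited; 7 ≤ 7 moves.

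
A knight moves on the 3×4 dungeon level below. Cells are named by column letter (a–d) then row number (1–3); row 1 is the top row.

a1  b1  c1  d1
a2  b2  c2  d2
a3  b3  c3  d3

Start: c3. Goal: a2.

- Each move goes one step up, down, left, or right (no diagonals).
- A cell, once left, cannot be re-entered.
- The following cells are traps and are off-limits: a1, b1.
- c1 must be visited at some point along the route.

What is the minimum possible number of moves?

7

Any route passes through c1 somewhere between c3 and a2. Summing Manhattan distances along the two legs (c3 → c1 → a2) gives a lower bound of 2 + 3 = 5 moves.
The shortest route satisfying every rule uses 7 moves: c3 → d3 → d2 → d1 → c1 → c2 → b2 → a2.
The no-revisit rule (legs can't share cells) pushes the minimum above the 5-move bound; an exhaustive check rules out every length from 5 to 6, leaving 7 as the minimum.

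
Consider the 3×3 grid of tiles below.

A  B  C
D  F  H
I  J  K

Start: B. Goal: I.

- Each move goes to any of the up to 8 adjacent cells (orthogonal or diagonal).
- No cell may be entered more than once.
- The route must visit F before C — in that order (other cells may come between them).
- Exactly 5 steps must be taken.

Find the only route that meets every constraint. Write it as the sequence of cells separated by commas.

The waypoints must appear in the order F, C, with no cell reused.
Route from B: down 1 to F, up-right 1 to C, down 1 to H, down-left 1 to J, left 1 to I — 5 moves in all.
Check: order respected (F at step 1, C at step 2); 5 moves as required.

B, F, C, H, J, I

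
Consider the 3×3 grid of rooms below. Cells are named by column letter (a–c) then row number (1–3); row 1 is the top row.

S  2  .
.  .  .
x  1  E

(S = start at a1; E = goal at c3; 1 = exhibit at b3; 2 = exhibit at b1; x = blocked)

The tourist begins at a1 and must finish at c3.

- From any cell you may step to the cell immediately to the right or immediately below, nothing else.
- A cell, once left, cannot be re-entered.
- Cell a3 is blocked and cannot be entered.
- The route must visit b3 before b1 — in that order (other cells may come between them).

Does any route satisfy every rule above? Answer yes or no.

no

b1 lies above b3, so going from b3 to b1 would need an upward move — but moves only go right/down, so b3 cannot be visited before b1.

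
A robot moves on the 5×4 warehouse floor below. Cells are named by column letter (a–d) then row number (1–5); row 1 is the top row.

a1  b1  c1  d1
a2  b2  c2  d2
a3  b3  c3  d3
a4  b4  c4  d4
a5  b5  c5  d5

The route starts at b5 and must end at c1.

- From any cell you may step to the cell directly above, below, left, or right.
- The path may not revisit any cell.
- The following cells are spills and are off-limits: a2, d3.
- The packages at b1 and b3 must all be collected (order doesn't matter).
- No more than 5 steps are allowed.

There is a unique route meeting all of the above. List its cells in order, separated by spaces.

Any route must reach b1 and b3 and still end at c1 within 5 moves, so the order of the required stops is forced.
Route from b5: up 4 to b1, right 1 to c1 — 5 moves in all.
Check: all required cells visited; 5 ≤ 5 moves.

b5 b4 b3 b2 b1 c1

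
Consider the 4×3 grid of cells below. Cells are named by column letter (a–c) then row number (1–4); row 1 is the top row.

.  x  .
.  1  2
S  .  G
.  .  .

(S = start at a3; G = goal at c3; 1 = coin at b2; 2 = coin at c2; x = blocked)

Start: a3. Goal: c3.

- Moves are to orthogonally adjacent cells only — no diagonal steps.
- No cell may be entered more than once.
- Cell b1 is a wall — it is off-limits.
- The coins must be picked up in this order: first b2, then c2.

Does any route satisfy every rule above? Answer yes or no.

One route that works: a3 → a2 → b2 → c2 → c3.

yes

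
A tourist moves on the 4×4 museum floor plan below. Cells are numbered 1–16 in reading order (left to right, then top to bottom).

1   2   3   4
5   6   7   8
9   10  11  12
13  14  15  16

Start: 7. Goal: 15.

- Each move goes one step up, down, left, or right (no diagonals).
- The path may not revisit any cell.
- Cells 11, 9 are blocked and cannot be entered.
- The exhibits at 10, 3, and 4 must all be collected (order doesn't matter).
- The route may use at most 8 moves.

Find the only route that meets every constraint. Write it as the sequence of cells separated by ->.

The 8-move cap with required stops at 10, 3, 4 leaves no slack for detours.
Route from 7: right to 8, up to 4, 2× left (reaching 2), 3× down (reaching 14), right to 15 — 8 moves in all.
Check: all required cells visited; 8 ≤ 8 moves.

7 -> 8 -> 4 -> 3 -> 2 -> 6 -> 10 -> 14 -> 15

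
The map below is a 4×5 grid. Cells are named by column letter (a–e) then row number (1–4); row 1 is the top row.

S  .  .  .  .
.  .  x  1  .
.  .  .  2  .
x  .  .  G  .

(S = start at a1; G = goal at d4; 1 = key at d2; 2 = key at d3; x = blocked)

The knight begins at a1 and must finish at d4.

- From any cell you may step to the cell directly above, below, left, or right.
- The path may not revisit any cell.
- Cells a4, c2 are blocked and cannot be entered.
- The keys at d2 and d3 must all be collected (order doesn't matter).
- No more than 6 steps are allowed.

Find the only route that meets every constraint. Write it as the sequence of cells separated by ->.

a1 -> b1 -> c1 -> d1 -> d2 -> d3 -> d4

The budget equals the shortest possible length, so every move has to be on a shortest route through the required cells.
Route from a1: right 3 to d1, down 3 to d4 — 6 moves in all.
Check: all required cells visited; 6 ≤ 6 moves.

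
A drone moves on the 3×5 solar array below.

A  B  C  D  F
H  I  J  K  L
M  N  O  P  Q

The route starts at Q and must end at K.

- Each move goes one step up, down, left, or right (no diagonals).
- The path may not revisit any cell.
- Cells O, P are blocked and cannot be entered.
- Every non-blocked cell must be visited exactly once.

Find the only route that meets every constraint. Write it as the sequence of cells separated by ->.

Q -> L -> F -> D -> C -> B -> A -> H -> M -> N -> I -> J -> K

Need to visit all 13 open cells exactly once, starting at Q and ending at K.
Cell A has only two open neighbours (H and B), so the path must pass straight through it: one of those is the cell it's entered from and the other is where it exits.
Route from Q: up 2 to F, left 4 to A, down 2 to M, right 1 to N, up 1 to I, right 2 to K — 12 moves in all.
Check: all 13 open cells covered.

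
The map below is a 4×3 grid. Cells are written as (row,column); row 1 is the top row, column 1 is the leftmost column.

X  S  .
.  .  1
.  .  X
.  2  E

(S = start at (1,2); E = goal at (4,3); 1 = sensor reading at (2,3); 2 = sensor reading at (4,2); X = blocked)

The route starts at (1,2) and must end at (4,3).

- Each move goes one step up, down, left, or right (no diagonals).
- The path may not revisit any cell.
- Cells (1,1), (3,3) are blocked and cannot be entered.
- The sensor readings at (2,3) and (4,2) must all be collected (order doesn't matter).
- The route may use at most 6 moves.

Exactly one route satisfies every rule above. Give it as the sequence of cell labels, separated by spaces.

The 6-move cap with required stops at (2,3), (4,2) leaves no slack for detours.
Route from (1,2): right to (1,3), down to (2,3), left to (2,2), 2× down (reaching (4,2)), right to (4,3) — 6 moves in all.
Check: all required cells visited; 6 ≤ 6 moves.

(1,2) (1,3) (2,3) (2,2) (3,2) (4,2) (4,3)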